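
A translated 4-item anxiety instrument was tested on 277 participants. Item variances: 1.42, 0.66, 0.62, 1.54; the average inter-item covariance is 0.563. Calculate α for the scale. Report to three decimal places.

α = 0.819

Σσᵢ² = 1.42 + 0.66 + 0.62 + 1.54 = 4.24
Sum of the 6 distinct covariances = 6 × 0.563 = 3.378
σ²_T = Σσᵢ² + 2·Σcov = 4.24 + 2 × 3.378 = 10.996
α = (4/3)·(1 − 4.24/10.996) = 0.819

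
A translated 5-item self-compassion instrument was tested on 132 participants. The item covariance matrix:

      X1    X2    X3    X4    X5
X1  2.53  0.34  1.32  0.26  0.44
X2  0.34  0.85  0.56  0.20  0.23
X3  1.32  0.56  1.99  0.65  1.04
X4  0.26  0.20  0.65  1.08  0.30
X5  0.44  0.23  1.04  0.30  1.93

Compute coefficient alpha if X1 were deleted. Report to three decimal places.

Remaining items: X2, X3, X4, X5 (k = 4).
sum of item variances = 0.85 + 1.99 + 1.08 + 1.93 = 5.85
σ²_T = 5.85 + 2 × 2.98 = 11.81
α (item deleted) = (4/3)·(1 − 5.85/11.81) = 0.673

coefficient alpha = 0.673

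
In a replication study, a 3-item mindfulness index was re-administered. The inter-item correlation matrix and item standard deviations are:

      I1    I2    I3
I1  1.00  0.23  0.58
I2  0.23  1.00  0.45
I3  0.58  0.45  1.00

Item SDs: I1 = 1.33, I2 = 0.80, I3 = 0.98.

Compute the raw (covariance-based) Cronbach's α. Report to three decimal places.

Σσ²ᵢ = 1.33² + 0.80² + 0.98² = 3.3693
Covariances σ_ij = r_ij · s_i · s_j:
  σ(I1,I2) = 0.23 × 1.33 × 0.80 = 0.2447
  σ(I1,I3) = 0.58 × 1.33 × 0.98 = 0.7560
  σ(I2,I3) = 0.45 × 0.80 × 0.98 = 0.3528
σ²_T = Σσ²ᵢ + 2·Σσ_ij = 3.3693 + 2 × 1.3535 = 6.0763
α = (3/2)·(1 − 3.3693/6.0763) = 0.668

α = 0.668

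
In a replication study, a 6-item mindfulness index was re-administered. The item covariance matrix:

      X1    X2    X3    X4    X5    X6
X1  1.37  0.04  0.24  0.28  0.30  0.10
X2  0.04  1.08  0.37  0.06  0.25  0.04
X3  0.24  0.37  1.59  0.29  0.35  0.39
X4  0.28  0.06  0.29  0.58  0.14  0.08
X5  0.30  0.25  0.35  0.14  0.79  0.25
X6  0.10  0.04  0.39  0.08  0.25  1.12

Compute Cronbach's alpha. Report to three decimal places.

Σσᵢ² = 1.37 + 1.08 + 1.59 + 0.58 + 0.79 + 1.12 = 6.53
Sum of the distinct covariances = 3.18
total variance = 6.53 + 2 × 3.18 = 12.89
α = (k/(k−1))·(1 − Σσᵢ²/total variance) = (6/5)·(1 − 6.53/12.89) = 0.592

α = 0.592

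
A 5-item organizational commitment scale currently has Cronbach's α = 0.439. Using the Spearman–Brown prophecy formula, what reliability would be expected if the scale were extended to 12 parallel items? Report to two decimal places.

Length factor m = 12/5 = 2.4000
α' = m·α / (1 + (m−1)·α)
   = 12/5 × 0.439 / (1 + (12/5 − 1) × 0.439)
   = 1.0536 / 1.6146 = 0.65

predicted reliability = 0.65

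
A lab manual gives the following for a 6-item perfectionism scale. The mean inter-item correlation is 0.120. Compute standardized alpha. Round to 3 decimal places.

standardized alpha = 0.450

Standardized α = k·r̄ / (1 + (k−1)·r̄) = 6 × 0.120 / (1 + 5 × 0.120)
  = 0.7200 / 1.6000 = 0.450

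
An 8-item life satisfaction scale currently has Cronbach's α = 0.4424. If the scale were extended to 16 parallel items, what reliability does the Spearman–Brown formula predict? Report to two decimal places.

predicted reliability = 0.61

Length factor m = 16/8 = 2.0000
α' = m·α / (1 + (m−1)·α)
   = 16/8 × 0.4424 / (1 + (16/8 − 1) × 0.4424)
   = 0.8848 / 1.4424 = 0.61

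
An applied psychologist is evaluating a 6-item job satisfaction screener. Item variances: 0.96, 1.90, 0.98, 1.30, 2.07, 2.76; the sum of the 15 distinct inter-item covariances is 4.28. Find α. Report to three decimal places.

α = 0.554

Σσᵢ² = 0.96 + 1.90 + 0.98 + 1.30 + 2.07 + 2.76 = 9.97
Sum of distinct covariances = 4.28
σ²_T = Σσᵢ² + 2·Σcov = 9.97 + 2 × 4.28 = 18.53
α = (6/5)·(1 − 9.97/18.53) = 0.554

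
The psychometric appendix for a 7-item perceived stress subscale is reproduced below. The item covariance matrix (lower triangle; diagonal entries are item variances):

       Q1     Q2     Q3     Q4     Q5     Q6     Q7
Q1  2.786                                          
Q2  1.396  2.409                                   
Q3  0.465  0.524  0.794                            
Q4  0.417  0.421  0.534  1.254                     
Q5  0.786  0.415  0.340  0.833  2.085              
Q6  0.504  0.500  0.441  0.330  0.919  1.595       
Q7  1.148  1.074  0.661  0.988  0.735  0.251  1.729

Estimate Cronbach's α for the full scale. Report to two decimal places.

α = 0.80

sum of item variances = 2.786 + 2.409 + 0.794 + 1.254 + 2.085 + 1.595 + 1.729 = 12.652
Σ_{i<j} σ_ij = 13.682
σ²_T = 12.652 + 2 × 13.682 = 40.016
α = (k/(k−1))·(1 − sum of item variances/σ²_T) = (7/6)·(1 − 12.652/40.016) = 0.80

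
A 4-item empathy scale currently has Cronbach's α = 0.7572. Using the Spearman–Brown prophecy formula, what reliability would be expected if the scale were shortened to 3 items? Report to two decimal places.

predicted reliability = 0.70

Length factor m = 3/4 = 0.7500
α' = m·α / (1 − (1−m)·α)
   = 3/4 × 0.7572 / (1 − (1 − 3/4) × 0.7572)
   = 0.5679 / 0.8107 = 0.70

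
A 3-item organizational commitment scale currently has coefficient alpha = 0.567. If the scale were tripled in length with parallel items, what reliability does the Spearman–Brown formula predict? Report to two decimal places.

predicted reliability = 0.80

Length factor m = 3
α' = m·α / (1 + (m−1)·α)
   = 3 × 0.567 / (1 + (3 − 1) × 0.567)
   = 1.7010 / 2.1340 = 0.80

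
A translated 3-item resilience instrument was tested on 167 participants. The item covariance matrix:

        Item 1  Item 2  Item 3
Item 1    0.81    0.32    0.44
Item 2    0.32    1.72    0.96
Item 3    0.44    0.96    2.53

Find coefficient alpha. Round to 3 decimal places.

ΣVar(i) = 0.81 + 1.72 + 2.53 = 5.06
Σ_{i<j} σ_ij = 1.72
total variance = 5.06 + 2 × 1.72 = 8.50
α = (k/(k−1))·(1 − ΣVar(i)/total variance) = (3/2)·(1 − 5.06/8.50) = 0.607

coefficient alpha = 0.607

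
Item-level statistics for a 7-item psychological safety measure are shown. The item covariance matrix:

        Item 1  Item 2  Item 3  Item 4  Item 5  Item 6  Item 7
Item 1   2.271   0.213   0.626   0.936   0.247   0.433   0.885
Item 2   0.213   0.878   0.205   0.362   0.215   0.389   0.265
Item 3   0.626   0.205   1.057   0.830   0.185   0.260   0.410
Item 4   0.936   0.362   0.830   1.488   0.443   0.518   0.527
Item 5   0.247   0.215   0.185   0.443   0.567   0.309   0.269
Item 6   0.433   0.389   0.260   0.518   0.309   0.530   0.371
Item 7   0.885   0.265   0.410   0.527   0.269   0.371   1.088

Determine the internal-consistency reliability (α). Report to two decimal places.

α = 0.81

sum of item variances = 2.271 + 0.878 + 1.057 + 1.488 + 0.567 + 0.530 + 1.088 = 7.879
Σ_{i<j} σ_ij = 8.898
total variance = 7.879 + 2 × 8.898 = 25.675
α = (k/(k−1))·(1 − sum of item variances/total variance) = (7/6)·(1 − 7.879/25.675) = 0.81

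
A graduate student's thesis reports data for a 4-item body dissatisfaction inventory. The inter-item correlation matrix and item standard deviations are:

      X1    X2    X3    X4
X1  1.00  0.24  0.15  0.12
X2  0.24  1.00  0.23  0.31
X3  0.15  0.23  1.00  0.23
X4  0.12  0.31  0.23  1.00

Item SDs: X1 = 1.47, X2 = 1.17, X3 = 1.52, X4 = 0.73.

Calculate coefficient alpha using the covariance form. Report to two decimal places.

Σσ²ᵢ = 1.47² + 1.17² + 1.52² + 0.73² = 6.3731
Covariances σ_ij = r_ij · s_i · s_j:
  σ(X1,X2) = 0.24 × 1.47 × 1.17 = 0.4128
  σ(X1,X3) = 0.15 × 1.47 × 1.52 = 0.3352
  σ(X1,X4) = 0.12 × 1.47 × 0.73 = 0.1288
  σ(X2,X3) = 0.23 × 1.17 × 1.52 = 0.4090
  σ(X2,X4) = 0.31 × 1.17 × 0.73 = 0.2648
  σ(X3,X4) = 0.23 × 1.52 × 0.73 = 0.2552
σ²_T = Σσ²ᵢ + 2·Σσ_ij = 6.3731 + 2 × 1.8058 = 9.9847
α = (4/3)·(1 − 6.3731/9.9847) = 0.48

coefficient alpha = 0.48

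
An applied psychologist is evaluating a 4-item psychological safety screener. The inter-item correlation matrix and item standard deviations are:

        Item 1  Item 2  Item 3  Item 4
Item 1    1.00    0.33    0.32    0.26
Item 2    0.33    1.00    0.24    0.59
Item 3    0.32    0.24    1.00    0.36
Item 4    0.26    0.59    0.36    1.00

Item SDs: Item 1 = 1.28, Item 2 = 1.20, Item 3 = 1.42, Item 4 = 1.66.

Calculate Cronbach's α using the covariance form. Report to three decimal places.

Σσ²ᵢ = 1.28² + 1.20² + 1.42² + 1.66² = 7.8504
Covariances σ_ij = r_ij · s_i · s_j:
  σ(Item 1,Item 2) = 0.33 × 1.28 × 1.20 = 0.5069
  σ(Item 1,Item 3) = 0.32 × 1.28 × 1.42 = 0.5816
  σ(Item 1,Item 4) = 0.26 × 1.28 × 1.66 = 0.5524
  σ(Item 2,Item 3) = 0.24 × 1.20 × 1.42 = 0.4090
  σ(Item 2,Item 4) = 0.59 × 1.20 × 1.66 = 1.1753
  σ(Item 3,Item 4) = 0.36 × 1.42 × 1.66 = 0.8486
σ²_T = Σσ²ᵢ + 2·Σσ_ij = 7.8504 + 2 × 4.0738 = 15.9980
α = (4/3)·(1 − 7.8504/15.9980) = 0.679

α = 0.679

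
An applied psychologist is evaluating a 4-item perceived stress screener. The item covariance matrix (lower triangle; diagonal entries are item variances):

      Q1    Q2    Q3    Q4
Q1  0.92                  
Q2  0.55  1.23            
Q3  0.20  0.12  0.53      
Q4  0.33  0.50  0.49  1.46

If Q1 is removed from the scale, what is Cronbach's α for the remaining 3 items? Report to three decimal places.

Remaining items: Q2, Q3, Q4 (k = 3).
ΣVar(i) = 1.23 + 0.53 + 1.46 = 3.22
total variance = 3.22 + 2 × 1.11 = 5.44
α (item deleted) = (3/2)·(1 − 3.22/5.44) = 0.612

α = 0.612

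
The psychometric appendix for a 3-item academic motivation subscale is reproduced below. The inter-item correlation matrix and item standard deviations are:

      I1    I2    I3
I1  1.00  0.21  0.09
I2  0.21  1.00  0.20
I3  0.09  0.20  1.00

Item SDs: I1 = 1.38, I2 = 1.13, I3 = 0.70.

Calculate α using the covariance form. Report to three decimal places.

α = 0.357

Σσ²ᵢ = 1.38² + 1.13² + 0.70² = 3.6713
Covariances σ_ij = r_ij · s_i · s_j:
  σ(I1,I2) = 0.21 × 1.38 × 1.13 = 0.3275
  σ(I1,I3) = 0.09 × 1.38 × 0.70 = 0.0869
  σ(I2,I3) = 0.20 × 1.13 × 0.70 = 0.1582
σ²_T = Σσ²ᵢ + 2·Σσ_ij = 3.6713 + 2 × 0.5726 = 4.8165
α = (3/2)·(1 − 3.6713/4.8165) = 0.357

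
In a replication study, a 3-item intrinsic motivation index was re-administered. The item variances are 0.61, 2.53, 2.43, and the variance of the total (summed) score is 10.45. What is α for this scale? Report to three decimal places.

ΣVar(i) = 0.61 + 2.53 + 2.43 = 5.57
α = (k/(k−1))·(1 − ΣVar(i)/σ²_T) = (3/2)·(1 − 5.57/10.45) = 0.700

α = 0.700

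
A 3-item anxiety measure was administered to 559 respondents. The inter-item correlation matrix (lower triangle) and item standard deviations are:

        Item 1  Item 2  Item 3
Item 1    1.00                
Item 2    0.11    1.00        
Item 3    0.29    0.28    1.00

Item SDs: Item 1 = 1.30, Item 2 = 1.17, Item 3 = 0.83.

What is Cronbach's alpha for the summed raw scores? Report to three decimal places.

Σσ²ᵢ = 1.30² + 1.17² + 0.83² = 3.7478
Covariances σ_ij = r_ij · s_i · s_j:
  σ(Item 1,Item 2) = 0.11 × 1.30 × 1.17 = 0.1673
  σ(Item 1,Item 3) = 0.29 × 1.30 × 0.83 = 0.3129
  σ(Item 2,Item 3) = 0.28 × 1.17 × 0.83 = 0.2719
σ²_T = Σσ²ᵢ + 2·Σσ_ij = 3.7478 + 2 × 0.7521 = 5.2520
α = (3/2)·(1 − 3.7478/5.2520) = 0.430

α = 0.430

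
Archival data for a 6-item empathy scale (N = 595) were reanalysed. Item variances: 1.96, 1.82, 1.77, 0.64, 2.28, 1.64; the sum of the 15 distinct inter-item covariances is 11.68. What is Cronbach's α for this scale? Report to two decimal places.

α = 0.84

sum of item variances = 1.96 + 1.82 + 1.77 + 0.64 + 2.28 + 1.64 = 10.11
Sum of distinct covariances = 11.68
Var(T) = sum of item variances + 2·Σcov = 10.11 + 2 × 11.68 = 33.47
α = (6/5)·(1 − 10.11/33.47) = 0.84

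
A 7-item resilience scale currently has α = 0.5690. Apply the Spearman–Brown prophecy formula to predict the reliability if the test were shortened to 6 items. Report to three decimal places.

predicted reliability = 0.531

Length factor m = 6/7 = 0.8571
α' = m·α / (1 − (1−m)·α)
   = 6/7 × 0.5690 / (1 − (1 − 6/7) × 0.5690)
   = 0.4877 / 0.9187 = 0.531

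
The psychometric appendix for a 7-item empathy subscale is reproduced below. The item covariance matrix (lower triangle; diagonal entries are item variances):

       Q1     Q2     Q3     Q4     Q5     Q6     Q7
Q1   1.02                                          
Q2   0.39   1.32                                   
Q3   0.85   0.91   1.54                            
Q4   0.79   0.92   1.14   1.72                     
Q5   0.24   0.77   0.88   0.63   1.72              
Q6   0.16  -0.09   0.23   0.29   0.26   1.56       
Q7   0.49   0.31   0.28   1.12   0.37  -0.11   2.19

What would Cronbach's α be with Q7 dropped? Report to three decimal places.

Remaining items: Q1, Q2, Q3, Q4, Q5, Q6 (k = 6).
ΣVar(i) = 1.02 + 1.32 + 1.54 + 1.72 + 1.72 + 1.56 = 8.88
Var(T) = 8.88 + 2 × 8.37 = 25.62
α (item deleted) = (6/5)·(1 − 8.88/25.62) = 0.784

α = 0.784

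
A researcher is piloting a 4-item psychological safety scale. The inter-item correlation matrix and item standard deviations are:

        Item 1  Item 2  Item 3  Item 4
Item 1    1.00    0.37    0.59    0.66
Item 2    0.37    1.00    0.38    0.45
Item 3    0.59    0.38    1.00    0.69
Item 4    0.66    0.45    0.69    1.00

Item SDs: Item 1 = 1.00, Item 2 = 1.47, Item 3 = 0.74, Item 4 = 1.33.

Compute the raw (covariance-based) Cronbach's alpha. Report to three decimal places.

Σσ²ᵢ = 1.00² + 1.47² + 0.74² + 1.33² = 5.4774
Covariances σ_ij = r_ij · s_i · s_j:
  σ(Item 1,Item 2) = 0.37 × 1.00 × 1.47 = 0.5439
  σ(Item 1,Item 3) = 0.59 × 1.00 × 0.74 = 0.4366
  σ(Item 1,Item 4) = 0.66 × 1.00 × 1.33 = 0.8778
  σ(Item 2,Item 3) = 0.38 × 1.47 × 0.74 = 0.4134
  σ(Item 2,Item 4) = 0.45 × 1.47 × 1.33 = 0.8798
  σ(Item 3,Item 4) = 0.69 × 0.74 × 1.33 = 0.6791
σ²_T = Σσ²ᵢ + 2·Σσ_ij = 5.4774 + 2 × 3.8306 = 13.1386
α = (4/3)·(1 − 5.4774/13.1386) = 0.777

Cronbach's alpha = 0.777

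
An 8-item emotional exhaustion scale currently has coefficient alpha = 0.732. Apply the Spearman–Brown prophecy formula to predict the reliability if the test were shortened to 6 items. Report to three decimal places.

predicted reliability = 0.672

Length factor m = 6/8 = 0.7500
α' = m·α / (1 − (1−m)·α)
   = 6/8 × 0.732 / (1 − (1 − 6/8) × 0.732)
   = 0.5490 / 0.8170 = 0.672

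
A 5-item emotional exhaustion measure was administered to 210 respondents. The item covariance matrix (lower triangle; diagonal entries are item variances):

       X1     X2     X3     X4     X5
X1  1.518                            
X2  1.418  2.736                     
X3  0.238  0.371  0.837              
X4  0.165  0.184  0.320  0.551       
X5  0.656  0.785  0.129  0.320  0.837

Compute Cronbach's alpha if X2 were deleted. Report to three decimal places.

α = 0.659

Remaining items: X1, X3, X4, X5 (k = 4).
ΣVar(i) = 1.518 + 0.837 + 0.551 + 0.837 = 3.743
σ²_T = 3.743 + 2 × 1.828 = 7.399
α (item deleted) = (4/3)·(1 − 3.743/7.399) = 0.659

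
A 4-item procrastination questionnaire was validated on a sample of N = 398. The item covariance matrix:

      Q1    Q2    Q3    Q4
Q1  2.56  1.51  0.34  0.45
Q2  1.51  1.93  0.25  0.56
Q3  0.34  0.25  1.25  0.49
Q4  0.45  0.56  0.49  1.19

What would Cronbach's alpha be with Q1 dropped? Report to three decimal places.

Remaining items: Q2, Q3, Q4 (k = 3).
Σσᵢ² = 1.93 + 1.25 + 1.19 = 4.37
σ²_total = 4.37 + 2 × 1.30 = 6.97
α (item deleted) = (3/2)·(1 − 4.37/6.97) = 0.560

α = 0.560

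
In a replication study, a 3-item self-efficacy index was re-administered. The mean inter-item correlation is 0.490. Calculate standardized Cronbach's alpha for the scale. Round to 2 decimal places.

Standardized α = k·r̄ / (1 + (k−1)·r̄) = 3 × 0.490 / (1 + 2 × 0.490)
  = 1.4700 / 1.9800 = 0.74

α = 0.74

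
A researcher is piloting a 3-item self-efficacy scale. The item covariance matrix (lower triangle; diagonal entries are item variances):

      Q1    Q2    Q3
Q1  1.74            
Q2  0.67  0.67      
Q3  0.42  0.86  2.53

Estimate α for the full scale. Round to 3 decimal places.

α = 0.662

sum of item variances = 1.74 + 0.67 + 2.53 = 4.94
Σ_{i<j} σ_ij = 1.95
σ²_total = 4.94 + 2 × 1.95 = 8.84
α = (k/(k−1))·(1 − sum of item variances/σ²_total) = (3/2)·(1 − 4.94/8.84) = 0.662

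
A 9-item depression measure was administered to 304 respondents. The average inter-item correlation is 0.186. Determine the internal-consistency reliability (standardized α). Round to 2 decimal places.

Standardized α = k·r̄ / (1 + (k−1)·r̄) = 9 × 0.186 / (1 + 8 × 0.186)
  = 1.6740 / 2.4880 = 0.67

standardized α = 0.67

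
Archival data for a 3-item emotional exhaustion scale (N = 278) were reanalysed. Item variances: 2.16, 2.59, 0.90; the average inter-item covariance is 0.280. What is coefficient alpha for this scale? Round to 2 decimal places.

coefficient alpha = 0.34

Σσ²ᵢ = 2.16 + 2.59 + 0.90 = 5.65
Sum of the 3 distinct covariances = 3 × 0.280 = 0.840
total variance = Σσ²ᵢ + 2·Σcov = 5.65 + 2 × 0.840 = 7.330
α = (3/2)·(1 − 5.65/7.330) = 0.34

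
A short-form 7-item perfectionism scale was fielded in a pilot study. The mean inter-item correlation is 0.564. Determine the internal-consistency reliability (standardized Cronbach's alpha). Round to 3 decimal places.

Standardized α = k·r̄ / (1 + (k−1)·r̄) = 7 × 0.564 / (1 + 6 × 0.564)
  = 3.9480 / 4.3840 = 0.901

α = 0.901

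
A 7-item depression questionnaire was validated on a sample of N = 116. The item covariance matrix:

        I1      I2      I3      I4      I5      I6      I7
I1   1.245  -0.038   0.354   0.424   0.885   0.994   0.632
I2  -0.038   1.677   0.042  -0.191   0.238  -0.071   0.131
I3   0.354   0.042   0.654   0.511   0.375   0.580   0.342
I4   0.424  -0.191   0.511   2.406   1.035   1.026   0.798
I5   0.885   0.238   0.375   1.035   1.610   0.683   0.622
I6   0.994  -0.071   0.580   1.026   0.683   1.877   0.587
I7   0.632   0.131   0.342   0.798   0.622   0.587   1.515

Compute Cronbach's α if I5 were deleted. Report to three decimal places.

α = 0.680

Remaining items: I1, I2, I3, I4, I6, I7 (k = 6).
Σσᵢ² = 1.245 + 1.677 + 0.654 + 2.406 + 1.877 + 1.515 = 9.374
σ²_T = 9.374 + 2 × 6.121 = 21.616
α (item deleted) = (6/5)·(1 − 9.374/21.616) = 0.680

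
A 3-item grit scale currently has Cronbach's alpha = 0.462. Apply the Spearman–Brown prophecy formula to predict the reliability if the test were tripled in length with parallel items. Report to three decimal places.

predicted reliability = 0.720

Length factor m = 3
α' = m·α / (1 + (m−1)·α)
   = 3 × 0.462 / (1 + (3 − 1) × 0.462)
   = 1.3860 / 1.9240 = 0.720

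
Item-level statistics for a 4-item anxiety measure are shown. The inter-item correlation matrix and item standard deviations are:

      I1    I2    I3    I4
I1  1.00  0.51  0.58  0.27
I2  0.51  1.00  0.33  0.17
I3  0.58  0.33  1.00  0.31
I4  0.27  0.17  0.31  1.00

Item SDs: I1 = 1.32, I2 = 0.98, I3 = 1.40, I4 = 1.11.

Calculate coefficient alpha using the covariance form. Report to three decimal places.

Σσ²ᵢ = 1.32² + 0.98² + 1.40² + 1.11² = 5.8949
Covariances σ_ij = r_ij · s_i · s_j:
  σ(I1,I2) = 0.51 × 1.32 × 0.98 = 0.6597
  σ(I1,I3) = 0.58 × 1.32 × 1.40 = 1.0718
  σ(I1,I4) = 0.27 × 1.32 × 1.11 = 0.3956
  σ(I2,I3) = 0.33 × 0.98 × 1.40 = 0.4528
  σ(I2,I4) = 0.17 × 0.98 × 1.11 = 0.1849
  σ(I3,I4) = 0.31 × 1.40 × 1.11 = 0.4817
σ²_T = Σσ²ᵢ + 2·Σσ_ij = 5.8949 + 2 × 3.2465 = 12.3879
α = (4/3)·(1 − 5.8949/12.3879) = 0.699

α = 0.699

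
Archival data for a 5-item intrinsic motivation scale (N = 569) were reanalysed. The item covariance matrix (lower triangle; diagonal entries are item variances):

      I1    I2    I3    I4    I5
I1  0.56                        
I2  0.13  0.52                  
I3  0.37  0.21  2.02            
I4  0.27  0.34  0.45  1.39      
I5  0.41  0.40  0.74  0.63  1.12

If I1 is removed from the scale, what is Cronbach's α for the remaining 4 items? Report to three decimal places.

Remaining items: I2, I3, I4, I5 (k = 4).
ΣVar(i) = 0.52 + 2.02 + 1.39 + 1.12 = 5.05
σ²_total = 5.05 + 2 × 2.77 = 10.59
α (item deleted) = (4/3)·(1 − 5.05/10.59) = 0.698

Cronbach's α = 0.698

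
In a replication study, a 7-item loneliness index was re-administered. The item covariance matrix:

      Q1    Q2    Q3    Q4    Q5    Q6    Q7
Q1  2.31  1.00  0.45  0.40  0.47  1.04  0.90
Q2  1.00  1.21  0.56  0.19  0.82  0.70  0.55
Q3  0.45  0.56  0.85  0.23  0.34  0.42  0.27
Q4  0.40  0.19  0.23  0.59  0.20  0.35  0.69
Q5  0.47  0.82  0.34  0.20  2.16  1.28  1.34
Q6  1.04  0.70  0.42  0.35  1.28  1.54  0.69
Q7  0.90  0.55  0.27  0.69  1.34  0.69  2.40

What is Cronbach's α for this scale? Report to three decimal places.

α = 0.816

ΣVar(i) = 2.31 + 1.21 + 0.85 + 0.59 + 2.16 + 1.54 + 2.40 = 11.06
Sum of off-diagonal covariances = 12.89
σ²_total = 11.06 + 2 × 12.89 = 36.84
α = (k/(k−1))·(1 − ΣVar(i)/σ²_total) = (7/6)·(1 − 11.06/36.84) = 0.816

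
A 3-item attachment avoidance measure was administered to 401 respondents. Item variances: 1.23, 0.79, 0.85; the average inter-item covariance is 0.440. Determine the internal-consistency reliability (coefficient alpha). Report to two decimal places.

Σσ²ᵢ = 1.23 + 0.79 + 0.85 = 2.87
Sum of the 3 distinct covariances = 3 × 0.440 = 1.320
Var(T) = Σσ²ᵢ + 2·Σcov = 2.87 + 2 × 1.320 = 5.510
α = (3/2)·(1 − 2.87/5.510) = 0.72

α = 0.72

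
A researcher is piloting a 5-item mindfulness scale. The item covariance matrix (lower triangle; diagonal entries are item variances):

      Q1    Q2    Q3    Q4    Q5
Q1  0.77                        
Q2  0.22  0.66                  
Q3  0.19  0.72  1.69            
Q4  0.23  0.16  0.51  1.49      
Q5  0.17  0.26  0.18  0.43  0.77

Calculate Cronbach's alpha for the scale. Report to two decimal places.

α = 0.67

sum of item variances = 0.77 + 0.66 + 1.69 + 1.49 + 0.77 = 5.38
Sum of off-diagonal covariances = 3.07
Var(T) = 5.38 + 2 × 3.07 = 11.52
α = (k/(k−1))·(1 − sum of item variances/Var(T)) = (5/4)·(1 − 5.38/11.52) = 0.67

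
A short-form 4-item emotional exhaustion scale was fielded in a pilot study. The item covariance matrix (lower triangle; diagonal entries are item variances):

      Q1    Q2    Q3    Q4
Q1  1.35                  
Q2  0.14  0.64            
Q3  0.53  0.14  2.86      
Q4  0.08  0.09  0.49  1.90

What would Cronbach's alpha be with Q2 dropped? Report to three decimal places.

Remaining items: Q1, Q3, Q4 (k = 3).
Σσᵢ² = 1.35 + 2.86 + 1.90 = 6.11
total variance = 6.11 + 2 × 1.10 = 8.31
α (item deleted) = (3/2)·(1 − 6.11/8.31) = 0.397

Cronbach's alpha = 0.397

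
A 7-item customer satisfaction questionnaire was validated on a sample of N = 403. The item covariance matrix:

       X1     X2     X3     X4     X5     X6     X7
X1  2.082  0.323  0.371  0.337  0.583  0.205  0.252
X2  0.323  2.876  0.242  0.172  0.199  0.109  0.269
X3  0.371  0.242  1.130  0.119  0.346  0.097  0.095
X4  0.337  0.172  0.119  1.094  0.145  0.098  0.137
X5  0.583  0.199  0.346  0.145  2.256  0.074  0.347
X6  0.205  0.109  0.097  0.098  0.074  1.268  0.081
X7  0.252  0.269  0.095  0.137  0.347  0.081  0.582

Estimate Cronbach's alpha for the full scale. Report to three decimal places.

Σσ²ᵢ = 2.082 + 2.876 + 1.130 + 1.094 + 2.256 + 1.268 + 0.582 = 11.288
Sum of the distinct covariances = 4.601
σ²_T = 11.288 + 2 × 4.601 = 20.490
α = (k/(k−1))·(1 − Σσ²ᵢ/σ²_T) = (7/6)·(1 − 11.288/20.490) = 0.524

Cronbach's alpha = 0.524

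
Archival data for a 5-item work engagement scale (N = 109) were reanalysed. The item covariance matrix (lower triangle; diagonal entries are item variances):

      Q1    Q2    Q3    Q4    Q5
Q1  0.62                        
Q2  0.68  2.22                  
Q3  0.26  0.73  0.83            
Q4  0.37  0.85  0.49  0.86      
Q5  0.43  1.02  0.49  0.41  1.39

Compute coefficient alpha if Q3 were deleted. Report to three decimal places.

coefficient alpha = 0.795

Remaining items: Q1, Q2, Q4, Q5 (k = 4).
Σσ²ᵢ = 0.62 + 2.22 + 0.86 + 1.39 = 5.09
total variance = 5.09 + 2 × 3.76 = 12.61
α (item deleted) = (4/3)·(1 − 5.09/12.61) = 0.795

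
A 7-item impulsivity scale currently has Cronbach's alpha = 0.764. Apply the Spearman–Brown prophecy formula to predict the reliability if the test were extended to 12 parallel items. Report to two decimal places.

Length factor m = 12/7 = 1.7143
α' = m·α / (1 + (m−1)·α)
   = 12/7 × 0.764 / (1 + (12/7 − 1) × 0.764)
   = 1.3097 / 1.5457 = 0.85

predicted reliability = 0.85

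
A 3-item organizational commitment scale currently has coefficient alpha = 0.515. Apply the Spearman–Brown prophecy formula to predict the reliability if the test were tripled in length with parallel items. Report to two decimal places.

predicted reliability = 0.76

Length factor m = 3
α' = m·α / (1 + (m−1)·α)
   = 3 × 0.515 / (1 + (3 − 1) × 0.515)
   = 1.5450 / 2.0300 = 0.76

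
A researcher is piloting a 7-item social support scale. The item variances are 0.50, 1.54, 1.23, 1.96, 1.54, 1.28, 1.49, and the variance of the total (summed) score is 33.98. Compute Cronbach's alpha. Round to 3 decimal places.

α = 0.839

ΣVar(i) = 0.50 + 1.54 + 1.23 + 1.96 + 1.54 + 1.28 + 1.49 = 9.54
α = (k/(k−1))·(1 − ΣVar(i)/σ²_total) = (7/6)·(1 − 9.54/33.98) = 0.839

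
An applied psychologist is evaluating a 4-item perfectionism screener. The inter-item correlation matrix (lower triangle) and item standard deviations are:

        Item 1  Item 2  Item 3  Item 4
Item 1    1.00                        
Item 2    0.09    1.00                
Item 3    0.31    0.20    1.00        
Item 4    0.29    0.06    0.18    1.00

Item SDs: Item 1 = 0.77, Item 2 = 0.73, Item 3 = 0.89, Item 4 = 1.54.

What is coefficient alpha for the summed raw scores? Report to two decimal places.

coefficient alpha = 0.44

Σσ²ᵢ = 0.77² + 0.73² + 0.89² + 1.54² = 4.2895
Covariances σ_ij = r_ij · s_i · s_j:
  σ(Item 1,Item 2) = 0.09 × 0.77 × 0.73 = 0.0506
  σ(Item 1,Item 3) = 0.31 × 0.77 × 0.89 = 0.2124
  σ(Item 1,Item 4) = 0.29 × 0.77 × 1.54 = 0.3439
  σ(Item 2,Item 3) = 0.20 × 0.73 × 0.89 = 0.1299
  σ(Item 2,Item 4) = 0.06 × 0.73 × 1.54 = 0.0675
  σ(Item 3,Item 4) = 0.18 × 0.89 × 1.54 = 0.2467
σ²_T = Σσ²ᵢ + 2·Σσ_ij = 4.2895 + 2 × 1.0510 = 6.3915
α = (4/3)·(1 − 4.2895/6.3915) = 0.44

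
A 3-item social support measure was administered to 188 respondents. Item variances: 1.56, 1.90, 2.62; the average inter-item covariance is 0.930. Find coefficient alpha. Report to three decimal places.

α = 0.718

Σσᵢ² = 1.56 + 1.90 + 2.62 = 6.08
Sum of the 3 distinct covariances = 3 × 0.930 = 2.790
Var(T) = Σσᵢ² + 2·Σcov = 6.08 + 2 × 2.790 = 11.660
α = (3/2)·(1 − 6.08/11.660) = 0.718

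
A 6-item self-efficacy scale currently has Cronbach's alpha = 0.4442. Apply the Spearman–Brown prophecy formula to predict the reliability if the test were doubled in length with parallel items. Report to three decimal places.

predicted reliability = 0.615

Length factor m = 2
α' = m·α / (1 + (m−1)·α)
   = 2 × 0.4442 / (1 + (2 − 1) × 0.4442)
   = 0.8884 / 1.4442 = 0.615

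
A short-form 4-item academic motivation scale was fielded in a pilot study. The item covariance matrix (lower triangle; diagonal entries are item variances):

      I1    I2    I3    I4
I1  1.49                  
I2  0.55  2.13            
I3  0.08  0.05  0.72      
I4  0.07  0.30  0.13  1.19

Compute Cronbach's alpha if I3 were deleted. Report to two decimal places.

Remaining items: I1, I2, I4 (k = 3).
Σσᵢ² = 1.49 + 2.13 + 1.19 = 4.81
σ²_T = 4.81 + 2 × 0.92 = 6.65
α (item deleted) = (3/2)·(1 − 4.81/6.65) = 0.42

Cronbach's alpha = 0.42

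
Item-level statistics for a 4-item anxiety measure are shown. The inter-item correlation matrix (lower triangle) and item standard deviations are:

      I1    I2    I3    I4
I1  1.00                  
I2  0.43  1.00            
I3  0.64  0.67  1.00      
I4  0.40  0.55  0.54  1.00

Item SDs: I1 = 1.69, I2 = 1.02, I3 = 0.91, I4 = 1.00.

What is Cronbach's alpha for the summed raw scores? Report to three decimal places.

Σσ²ᵢ = 1.69² + 1.02² + 0.91² + 1.00² = 5.7246
Covariances σ_ij = r_ij · s_i · s_j:
  σ(I1,I2) = 0.43 × 1.69 × 1.02 = 0.7412
  σ(I1,I3) = 0.64 × 1.69 × 0.91 = 0.9843
  σ(I1,I4) = 0.40 × 1.69 × 1.00 = 0.6760
  σ(I2,I3) = 0.67 × 1.02 × 0.91 = 0.6219
  σ(I2,I4) = 0.55 × 1.02 × 1.00 = 0.5610
  σ(I3,I4) = 0.54 × 0.91 × 1.00 = 0.4914
σ²_T = Σσ²ᵢ + 2·Σσ_ij = 5.7246 + 2 × 4.0758 = 13.8762
α = (4/3)·(1 − 5.7246/13.8762) = 0.783

Cronbach's alpha = 0.783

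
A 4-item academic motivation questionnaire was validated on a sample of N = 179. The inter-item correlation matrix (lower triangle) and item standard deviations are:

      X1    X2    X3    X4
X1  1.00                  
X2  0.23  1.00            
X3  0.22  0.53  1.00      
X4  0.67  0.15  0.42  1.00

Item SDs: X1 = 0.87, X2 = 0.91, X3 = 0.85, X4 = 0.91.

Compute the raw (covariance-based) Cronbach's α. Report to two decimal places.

Σσ²ᵢ = 0.87² + 0.91² + 0.85² + 0.91² = 3.1356
Covariances σ_ij = r_ij · s_i · s_j:
  σ(X1,X2) = 0.23 × 0.87 × 0.91 = 0.1821
  σ(X1,X3) = 0.22 × 0.87 × 0.85 = 0.1627
  σ(X1,X4) = 0.67 × 0.87 × 0.91 = 0.5304
  σ(X2,X3) = 0.53 × 0.91 × 0.85 = 0.4100
  σ(X2,X4) = 0.15 × 0.91 × 0.91 = 0.1242
  σ(X3,X4) = 0.42 × 0.85 × 0.91 = 0.3249
σ²_T = Σσ²ᵢ + 2·Σσ_ij = 3.1356 + 2 × 1.7343 = 6.6042
α = (4/3)·(1 − 3.1356/6.6042) = 0.70

α = 0.70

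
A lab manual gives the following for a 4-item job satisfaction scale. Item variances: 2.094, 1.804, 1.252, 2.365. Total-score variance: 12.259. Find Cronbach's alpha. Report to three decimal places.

ΣVar(i) = 2.094 + 1.804 + 1.252 + 2.365 = 7.515
α = (k/(k−1))·(1 − ΣVar(i)/σ²_total) = (4/3)·(1 − 7.515/12.259) = 0.516

α = 0.516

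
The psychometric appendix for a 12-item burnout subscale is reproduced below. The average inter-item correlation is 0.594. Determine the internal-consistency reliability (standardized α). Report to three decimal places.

Standardized α = k·r̄ / (1 + (k−1)·r̄) = 12 × 0.594 / (1 + 11 × 0.594)
  = 7.1280 / 7.5340 = 0.946

α = 0.946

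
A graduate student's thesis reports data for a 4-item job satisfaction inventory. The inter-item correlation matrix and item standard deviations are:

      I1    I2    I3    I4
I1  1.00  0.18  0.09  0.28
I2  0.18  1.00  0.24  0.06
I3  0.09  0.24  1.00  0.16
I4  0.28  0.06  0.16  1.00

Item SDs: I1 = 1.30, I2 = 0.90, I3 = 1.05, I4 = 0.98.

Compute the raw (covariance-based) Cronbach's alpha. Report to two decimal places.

Σσ²ᵢ = 1.30² + 0.90² + 1.05² + 0.98² = 4.5629
Covariances σ_ij = r_ij · s_i · s_j:
  σ(I1,I2) = 0.18 × 1.30 × 0.90 = 0.2106
  σ(I1,I3) = 0.09 × 1.30 × 1.05 = 0.1229
  σ(I1,I4) = 0.28 × 1.30 × 0.98 = 0.3567
  σ(I2,I3) = 0.24 × 0.90 × 1.05 = 0.2268
  σ(I2,I4) = 0.06 × 0.90 × 0.98 = 0.0529
  σ(I3,I4) = 0.16 × 1.05 × 0.98 = 0.1646
σ²_T = Σσ²ᵢ + 2·Σσ_ij = 4.5629 + 2 × 1.1345 = 6.8319
α = (4/3)·(1 − 4.5629/6.8319) = 0.44

α = 0.44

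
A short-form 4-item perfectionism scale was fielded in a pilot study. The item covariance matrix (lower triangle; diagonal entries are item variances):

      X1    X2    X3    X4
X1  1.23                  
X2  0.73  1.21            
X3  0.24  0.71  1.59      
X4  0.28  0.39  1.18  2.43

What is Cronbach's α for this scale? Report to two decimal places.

Σσ²ᵢ = 1.23 + 1.21 + 1.59 + 2.43 = 6.46
Sum of the distinct covariances = 3.53
σ²_T = 6.46 + 2 × 3.53 = 13.52
α = (k/(k−1))·(1 − Σσ²ᵢ/σ²_T) = (4/3)·(1 − 6.46/13.52) = 0.70

α = 0.70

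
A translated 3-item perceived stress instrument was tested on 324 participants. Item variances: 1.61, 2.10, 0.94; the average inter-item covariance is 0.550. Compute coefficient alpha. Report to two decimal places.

α = 0.62

ΣVar(i) = 1.61 + 2.10 + 0.94 = 4.65
Sum of the 3 distinct covariances = 3 × 0.550 = 1.650
total variance = ΣVar(i) + 2·Σcov = 4.65 + 2 × 1.650 = 7.950
α = (3/2)·(1 − 4.65/7.950) = 0.62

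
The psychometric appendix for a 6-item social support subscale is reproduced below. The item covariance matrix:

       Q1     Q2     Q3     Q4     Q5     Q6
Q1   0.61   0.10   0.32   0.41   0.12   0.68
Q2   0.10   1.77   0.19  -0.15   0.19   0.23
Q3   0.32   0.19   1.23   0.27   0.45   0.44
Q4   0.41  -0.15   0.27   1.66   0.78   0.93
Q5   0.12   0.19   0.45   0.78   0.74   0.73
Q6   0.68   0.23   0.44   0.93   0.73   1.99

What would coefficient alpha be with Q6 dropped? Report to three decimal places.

α = 0.589

Remaining items: Q1, Q2, Q3, Q4, Q5 (k = 5).
ΣVar(i) = 0.61 + 1.77 + 1.23 + 1.66 + 0.74 = 6.01
σ²_T = 6.01 + 2 × 2.68 = 11.37
α (item deleted) = (5/4)·(1 − 6.01/11.37) = 0.589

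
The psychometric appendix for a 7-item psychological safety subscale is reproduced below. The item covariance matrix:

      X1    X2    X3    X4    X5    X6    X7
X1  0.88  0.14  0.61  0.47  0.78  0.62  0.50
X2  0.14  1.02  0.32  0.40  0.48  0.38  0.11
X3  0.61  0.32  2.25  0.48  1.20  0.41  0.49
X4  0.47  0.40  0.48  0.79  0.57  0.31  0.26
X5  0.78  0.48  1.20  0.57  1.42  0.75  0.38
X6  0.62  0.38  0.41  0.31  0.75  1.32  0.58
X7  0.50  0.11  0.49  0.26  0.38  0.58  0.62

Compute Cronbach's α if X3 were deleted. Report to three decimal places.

Remaining items: X1, X2, X4, X5, X6, X7 (k = 6).
sum of item variances = 0.88 + 1.02 + 0.79 + 1.42 + 1.32 + 0.62 = 6.05
Var(T) = 6.05 + 2 × 6.73 = 19.51
α (item deleted) = (6/5)·(1 − 6.05/19.51) = 0.828

α = 0.828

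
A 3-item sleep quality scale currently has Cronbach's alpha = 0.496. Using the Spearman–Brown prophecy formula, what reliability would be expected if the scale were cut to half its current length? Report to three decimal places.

predicted reliability = 0.330

Length factor m = 1/2
α' = m·α / (1 − (1−m)·α)
   = 1/2 × 0.496 / (1 − (1 − 1/2) × 0.496)
   = 0.2480 / 0.7520 = 0.330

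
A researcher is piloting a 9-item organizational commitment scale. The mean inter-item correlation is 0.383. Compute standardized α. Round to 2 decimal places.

Standardized α = k·r̄ / (1 + (k−1)·r̄) = 9 × 0.383 / (1 + 8 × 0.383)
  = 3.4470 / 4.0640 = 0.85

α = 0.85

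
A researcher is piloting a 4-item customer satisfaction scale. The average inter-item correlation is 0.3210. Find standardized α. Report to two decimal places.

standardized α = 0.65

Standardized α = k·r̄ / (1 + (k−1)·r̄) = 4 × 0.3210 / (1 + 3 × 0.3210)
  = 1.2840 / 1.9630 = 0.65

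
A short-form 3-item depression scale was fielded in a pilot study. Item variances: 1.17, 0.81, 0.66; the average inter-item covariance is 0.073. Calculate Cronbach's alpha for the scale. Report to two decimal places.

α = 0.21

sum of item variances = 1.17 + 0.81 + 0.66 = 2.64
Sum of the 3 distinct covariances = 3 × 0.073 = 0.219
σ²_total = sum of item variances + 2·Σcov = 2.64 + 2 × 0.219 = 3.078
α = (3/2)·(1 − 2.64/3.078) = 0.21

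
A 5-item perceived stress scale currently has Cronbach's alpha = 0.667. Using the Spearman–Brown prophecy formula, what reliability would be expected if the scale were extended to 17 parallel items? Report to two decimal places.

Length factor m = 17/5 = 3.4000
α' = m·α / (1 + (m−1)·α)
   = 17/5 × 0.667 / (1 + (17/5 − 1) × 0.667)
   = 2.2678 / 2.6008 = 0.87

predicted reliability = 0.87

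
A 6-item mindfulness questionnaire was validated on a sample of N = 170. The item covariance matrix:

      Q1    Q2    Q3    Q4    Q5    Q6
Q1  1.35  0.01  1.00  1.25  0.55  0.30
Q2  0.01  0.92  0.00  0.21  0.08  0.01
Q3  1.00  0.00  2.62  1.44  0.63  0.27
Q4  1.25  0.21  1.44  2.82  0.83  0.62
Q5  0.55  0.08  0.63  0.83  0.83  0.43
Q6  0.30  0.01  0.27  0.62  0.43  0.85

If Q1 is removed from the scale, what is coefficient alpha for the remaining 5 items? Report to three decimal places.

Remaining items: Q2, Q3, Q4, Q5, Q6 (k = 5).
sum of item variances = 0.92 + 2.62 + 2.82 + 0.83 + 0.85 = 8.04
σ²_total = 8.04 + 2 × 4.52 = 17.08
α (item deleted) = (5/4)·(1 − 8.04/17.08) = 0.662

α = 0.662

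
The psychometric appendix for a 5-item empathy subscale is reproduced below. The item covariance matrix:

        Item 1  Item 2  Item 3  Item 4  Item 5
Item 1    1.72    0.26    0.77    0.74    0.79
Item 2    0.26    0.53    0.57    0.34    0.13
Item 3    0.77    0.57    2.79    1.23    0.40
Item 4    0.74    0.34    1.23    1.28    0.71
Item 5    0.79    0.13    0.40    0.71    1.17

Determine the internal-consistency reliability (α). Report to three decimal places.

ΣVar(i) = 1.72 + 0.53 + 2.79 + 1.28 + 1.17 = 7.49
Σ_{i<j} σ_ij = 5.94
Var(T) = 7.49 + 2 × 5.94 = 19.37
α = (k/(k−1))·(1 − ΣVar(i)/Var(T)) = (5/4)·(1 − 7.49/19.37) = 0.767

α = 0.767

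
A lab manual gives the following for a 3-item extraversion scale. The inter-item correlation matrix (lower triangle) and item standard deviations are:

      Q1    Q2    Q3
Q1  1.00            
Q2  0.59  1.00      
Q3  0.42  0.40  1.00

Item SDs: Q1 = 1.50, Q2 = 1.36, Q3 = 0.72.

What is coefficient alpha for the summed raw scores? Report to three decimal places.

coefficient alpha = 0.705

Σσ²ᵢ = 1.50² + 1.36² + 0.72² = 4.6180
Covariances σ_ij = r_ij · s_i · s_j:
  σ(Q1,Q2) = 0.59 × 1.50 × 1.36 = 1.2036
  σ(Q1,Q3) = 0.42 × 1.50 × 0.72 = 0.4536
  σ(Q2,Q3) = 0.40 × 1.36 × 0.72 = 0.3917
σ²_T = Σσ²ᵢ + 2·Σσ_ij = 4.6180 + 2 × 2.0489 = 8.7158
α = (3/2)·(1 − 4.6180/8.7158) = 0.705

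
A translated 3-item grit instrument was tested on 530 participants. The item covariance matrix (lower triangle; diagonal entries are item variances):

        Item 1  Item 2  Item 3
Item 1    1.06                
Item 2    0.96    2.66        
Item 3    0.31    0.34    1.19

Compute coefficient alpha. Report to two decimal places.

coefficient alpha = 0.59

ΣVar(i) = 1.06 + 2.66 + 1.19 = 4.91
Sum of off-diagonal covariances = 1.61
σ²_total = 4.91 + 2 × 1.61 = 8.13
α = (k/(k−1))·(1 − ΣVar(i)/σ²_total) = (3/2)·(1 − 4.91/8.13) = 0.59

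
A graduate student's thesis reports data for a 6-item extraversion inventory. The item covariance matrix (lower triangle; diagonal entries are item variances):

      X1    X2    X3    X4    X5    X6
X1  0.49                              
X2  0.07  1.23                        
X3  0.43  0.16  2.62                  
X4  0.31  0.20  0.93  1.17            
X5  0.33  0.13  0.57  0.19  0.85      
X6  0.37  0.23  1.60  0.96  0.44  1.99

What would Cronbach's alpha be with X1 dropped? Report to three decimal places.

Remaining items: X2, X3, X4, X5, X6 (k = 5).
ΣVar(i) = 1.23 + 2.62 + 1.17 + 0.85 + 1.99 = 7.86
σ²_total = 7.86 + 2 × 5.41 = 18.68
α (item deleted) = (5/4)·(1 − 7.86/18.68) = 0.724

α = 0.724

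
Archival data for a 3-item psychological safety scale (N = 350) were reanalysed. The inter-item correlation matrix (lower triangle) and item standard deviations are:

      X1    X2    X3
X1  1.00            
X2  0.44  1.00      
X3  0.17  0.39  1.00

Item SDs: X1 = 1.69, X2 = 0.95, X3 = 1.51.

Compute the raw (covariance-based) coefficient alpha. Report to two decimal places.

α = 0.54

Σσ²ᵢ = 1.69² + 0.95² + 1.51² = 6.0387
Covariances σ_ij = r_ij · s_i · s_j:
  σ(X1,X2) = 0.44 × 1.69 × 0.95 = 0.7064
  σ(X1,X3) = 0.17 × 1.69 × 1.51 = 0.4338
  σ(X2,X3) = 0.39 × 0.95 × 1.51 = 0.5595
σ²_T = Σσ²ᵢ + 2·Σσ_ij = 6.0387 + 2 × 1.6997 = 9.4381
α = (3/2)·(1 − 6.0387/9.4381) = 0.54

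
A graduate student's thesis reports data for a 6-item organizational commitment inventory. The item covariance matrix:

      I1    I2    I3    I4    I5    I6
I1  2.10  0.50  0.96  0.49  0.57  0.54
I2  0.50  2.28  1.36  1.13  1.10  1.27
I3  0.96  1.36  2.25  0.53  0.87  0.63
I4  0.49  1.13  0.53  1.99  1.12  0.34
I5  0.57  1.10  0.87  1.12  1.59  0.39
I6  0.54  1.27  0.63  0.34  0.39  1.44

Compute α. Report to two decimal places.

α = 0.80

Σσᵢ² = 2.10 + 2.28 + 2.25 + 1.99 + 1.59 + 1.44 = 11.65
Sum of the distinct covariances = 11.80
total variance = 11.65 + 2 × 11.80 = 35.25
α = (k/(k−1))·(1 − Σσᵢ²/total variance) = (6/5)·(1 − 11.65/35.25) = 0.80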